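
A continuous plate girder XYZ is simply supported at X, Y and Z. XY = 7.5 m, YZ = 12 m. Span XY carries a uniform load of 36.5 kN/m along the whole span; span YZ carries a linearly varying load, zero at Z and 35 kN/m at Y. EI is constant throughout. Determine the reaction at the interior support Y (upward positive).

Insert a hinge at Y; M_Y is the redundant, and each span becomes simply supported.
End slopes at the hinge Y, treating each span as simply supported:
  span XY: UDL 36.5: wL³/(24EI) = 641.6/EI
  span YZ: triangular load, peak 35: w₀L³/(45EI) = 1344/EI
  relative rotation θ_0 = (641.6 + 1344)/EI = 1986/EI
A unit hogging moment at Y produces rotation L₁/(3EI) + L₂/(3EI) = 6.5/EI.
Slope continuity at Y: θ_0 = M_Y·6.5/EI, so M_Y = 1986/6.5 = 305.5 kN·m (hogging).
Span XY, ΣM about X with M_Y applied at Y: R_Y^{XY}·7.5 = 1027 + 305.5, so R_Y^{XY} = 177.6 kN and R_X = 273.8 − 177.6 = 96.14 kN.
Span YZ, ΣM about Z: R_Y^{YZ}·12 = 1680 + 305.5, so R_Y^{YZ} = 165.5 kN and R_Z = 210 − 165.5 = 44.54 kN.
R_Y = 177.6 + 165.5 = 343.1 kN.

R_Y = 343.1 kN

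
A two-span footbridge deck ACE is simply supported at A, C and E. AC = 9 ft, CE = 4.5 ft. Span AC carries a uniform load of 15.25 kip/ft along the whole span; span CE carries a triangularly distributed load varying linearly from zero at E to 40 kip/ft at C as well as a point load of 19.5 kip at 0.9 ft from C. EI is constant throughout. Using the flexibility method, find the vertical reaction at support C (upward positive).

R_C = 185.9 kip

Take M_C as the redundant. Released structure: two simple spans AC and CE with a hinge at C.
End slopes at the hinge C, treating each span as simply supported:
  span AC: UDL 15.25: wL³/(24EI) = 463.2/EI
  span CE: triangular load, peak 40: w₀L³/(45EI) = 81/EI
  span CE: point load 19.5 at a = 0.9: Pab(L + b)/(6LEI) = 18.95/EI
  relative rotation θ_0 = (463.2 + 99.95)/EI = 563.2/EI
A unit hogging moment at C produces rotation L₁/(3EI) + L₂/(3EI) = 4.5/EI.
Slope continuity at C: θ_0 = M_C·4.5/EI, so M_C = 563.2/4.5 = 125.1 kip·ft (hogging).
Span AC, ΣM about A with M_C applied at C: R_C^{AC}·9 = 617.6 + 125.1, so R_C^{AC} = 82.53 kip and R_A = 137.2 − 82.53 = 54.72 kip.
Span CE, ΣM about E: R_C^{CE}·4.5 = 340.2 + 125.1, so R_C^{CE} = 103.4 kip and R_E = 109.5 − 103.4 = 6.089 kip.
R_C = 82.53 + 103.4 = 185.9 kip.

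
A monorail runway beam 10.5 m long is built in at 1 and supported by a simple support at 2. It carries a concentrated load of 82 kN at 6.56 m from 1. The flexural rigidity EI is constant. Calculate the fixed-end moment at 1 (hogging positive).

Release the roller at 2. Primary structure: cantilever fixed at 1.
Primary-structure tip deflection at 2 by superposition:
  point load 82 at a = 6.56: Pa²(3L − a)/(6EI) = 14668/EI
Tip deflection under a unit load at 2: L³/(3EI) = 385.9/EI.
The prop prevents deflection at 2: R_2 = δ_0/δ_{22} = 14668/385.9 = 38.01 kN.
Moment equilibrium about 1: M_1 = Σ(load moments about 1) − R_2·L = 537.9 − 38.01×10.5 = 138.8 kN·m.

M_1 = 138.8 kN·m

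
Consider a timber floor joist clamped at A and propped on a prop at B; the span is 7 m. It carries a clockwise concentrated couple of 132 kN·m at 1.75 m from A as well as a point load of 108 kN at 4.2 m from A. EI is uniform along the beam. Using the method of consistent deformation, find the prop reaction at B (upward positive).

R_B = 59.03 kN

Remove the prop at B; the released (primary) structure is a cantilever built in at A.
Primary-structure tip deflection at B by superposition:
  clockwise couple 132 at a = 1.75: M₀a(2L − a)/(2EI) = 1415/EI
  point load 108 at a = 4.2: Pa²(3L − a)/(6EI) = 5334/EI
  δ_0 = 6749/EI
Tip deflection under a unit load at B: L³/(3EI) = 114.3/EI.
The prop prevents deflection at B: R_B = δ_0/δ_{BB} = 6749/114.3 = 59.03 kN.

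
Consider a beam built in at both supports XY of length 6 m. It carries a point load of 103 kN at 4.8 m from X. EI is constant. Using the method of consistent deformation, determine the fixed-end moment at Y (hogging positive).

Release both end moments; the primary structure is a simply-supported span XY with redundants M_X and M_Y.
On the primary (simply-supported) span, the end slopes from the loading are:
  at X: point load 103 at a = 4.8: Pab(L + b)/(6LEI) = 118.7/EI
  at Y: point load 103 at a = 4.8: Pab(L + a)/(6LEI) = 178/EI
  θ_X0 = 118.7/EI,  θ_Y0 = 178/EI
Flexibility coefficients: a unit moment at one end gives L/(3EI) there and L/(6EI) at the far end, so f₁₁ = f₂₂ = 2/EI and f₁₂ = f₂₁ = 1/EI.
Compatibility — zero rotation at each built-in end:
  2 M_X + 1 M_Y = 118.7
  1 M_X + 2 M_Y = 178
Solving the pair gives M_X = 19.78 kN·m and M_Y = 79.1 kN·m (hogging).

M_Y = 79.1 kN·m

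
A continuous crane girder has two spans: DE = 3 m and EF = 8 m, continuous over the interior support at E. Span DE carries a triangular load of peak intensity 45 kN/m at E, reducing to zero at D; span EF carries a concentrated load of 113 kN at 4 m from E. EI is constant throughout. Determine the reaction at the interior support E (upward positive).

R_E = 161.4 kN

Release continuity at E by inserting a hinge; the redundant is the internal moment M_E. The primary structure is two simply-supported spans DE and EF.
Rotations at E on the released spans (each span's end-slope, ×1/EI):
  span DE: triangular load, peak 45: w₀L³/(45EI) = 27/EI
  span EF: point load 113 at a = 4: Pab(L + b)/(6LEI) = 452/EI
  relative rotation θ_0 = (27 + 452)/EI = 479/EI
A unit hogging moment at E produces rotation L₁/(3EI) + L₂/(3EI) = 3.667/EI.
Slope continuity at E: θ_0 = M_E·3.667/EI, so M_E = 479/3.667 = 130.6 kN·m (hogging).
Span DE, ΣM about D with M_E applied at E: R_E^{DE}·3 = 135 + 130.6, so R_E^{DE} = 88.55 kN and R_D = 67.5 − 88.55 = -21.05 kN.
Span EF, ΣM about F: R_E^{EF}·8 = 452 + 130.6, so R_E^{EF} = 72.83 kN and R_F = 113 − 72.83 = 40.17 kN.
R_E = 88.55 + 72.83 = 161.4 kN.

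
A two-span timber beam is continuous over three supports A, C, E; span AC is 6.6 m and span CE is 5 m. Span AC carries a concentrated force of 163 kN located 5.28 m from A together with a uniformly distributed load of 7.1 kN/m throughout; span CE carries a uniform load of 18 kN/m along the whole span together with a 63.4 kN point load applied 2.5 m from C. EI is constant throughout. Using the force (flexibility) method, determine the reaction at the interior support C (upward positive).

Take M_C as the redundant. Released structure: two simple spans AC and CE with a hinge at C.
End slopes at the hinge C, treating each span as simply supported:
  span AC: point load 163 at a = 5.28: Pab(L + a)/(6LEI) = 340.8/EI
  span AC: UDL 7.1: wL³/(24EI) = 85.05/EI
  span CE: UDL 18: wL³/(24EI) = 93.75/EI
  span CE: point load 63.4 at a = 2.5: Pab(L + b)/(6LEI) = 99.06/EI
  relative rotation θ_0 = (425.9 + 192.8)/EI = 618.7/EI
A unit hogging moment at C produces rotation L₁/(3EI) + L₂/(3EI) = 3.867/EI.
Compatibility: M_C·(L₁+L₂)/(3EI) = θ_0, giving M_C = 160 kN·m (hogging).
Span AC, ΣM about A with M_C applied at C: R_C^{AC}·6.6 = 1015 + 160, so R_C^{AC} = 178.1 kN and R_A = 209.9 − 178.1 = 31.79 kN.
Span CE, ΣM about E: R_C^{CE}·5 = 383.5 + 160, so R_C^{CE} = 108.7 kN and R_E = 153.4 − 108.7 = 44.7 kN.
R_C = 178.1 + 108.7 = 286.8 kN.

R_C = 286.8 kN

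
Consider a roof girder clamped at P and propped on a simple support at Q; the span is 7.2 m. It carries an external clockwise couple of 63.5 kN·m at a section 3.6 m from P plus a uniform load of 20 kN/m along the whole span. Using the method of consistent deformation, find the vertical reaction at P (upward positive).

R_P = 80.08 kN

Choose R_Q as the redundant. The primary structure is the cantilever fixed at P.
Primary-structure tip deflection at Q by superposition:
  clockwise couple 63.5 at a = 3.6: M₀a(2L − a)/(2EI) = 1234/EI
  UDL 20: wL⁴/(8EI) = 6718/EI
  δ_0 = 7953/EI
Flexibility coefficient — unit upward force at Q: δ_{QQ} = L³/(3EI) = 124.4/EI.
The prop prevents deflection at Q: R_Q = δ_0/δ_{QQ} = 7953/124.4 = 63.92 kN.
Vertical equilibrium: R_P = ΣP − R_Q = 144 − 63.92 = 80.08 kN.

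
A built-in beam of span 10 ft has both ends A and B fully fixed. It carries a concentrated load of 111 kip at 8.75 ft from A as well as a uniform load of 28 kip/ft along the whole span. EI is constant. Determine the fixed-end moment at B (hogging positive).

Take the two fixed-end moments M_A, M_B as redundants; the released structure is the simple span AB.
On the primary (simply-supported) span, the end slopes from the loading are:
  at A: point load 111 at a = 8.75: Pab(L + b)/(6LEI) = 227.6/EI
  at B: point load 111 at a = 8.75: Pab(L + a)/(6LEI) = 379.4/EI
  at A: UDL 28: wL³/(24EI) = 1167/EI
  at B: UDL 28: wL³/(24EI) = 1167/EI
  θ_A0 = 1394/EI,  θ_B0 = 1546/EI
Flexibility coefficients: a unit moment at one end gives L/(3EI) there and L/(6EI) at the far end, so f₁₁ = f₂₂ = 3.333/EI and f₁₂ = f₂₁ = 1.667/EI.
Compatibility — zero rotation at each built-in end:
  3.333 M_A + 1.667 M_B = 1394
  1.667 M_A + 3.333 M_B = 1546
Solving the pair gives M_A = 248.5 kip·ft and M_B = 339.6 kip·ft (hogging).

M_B = 339.6 kip·ft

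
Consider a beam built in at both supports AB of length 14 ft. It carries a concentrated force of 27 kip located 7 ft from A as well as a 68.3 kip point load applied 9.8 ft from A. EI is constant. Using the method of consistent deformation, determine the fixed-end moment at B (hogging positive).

M_B = 187.8 kip·ft

Release both end moments; the primary structure is a simply-supported span AB with redundants M_A and M_B.
On the primary (simply-supported) span, the end slopes from the loading are:
  at A: point load 27 at a = 7: Pab(L + b)/(6LEI) = 330.8/EI
  at B: point load 27 at a = 7: Pab(L + a)/(6LEI) = 330.8/EI
  at A: point load 68.3 at a = 9.8: Pab(L + b)/(6LEI) = 609.1/EI
  at B: point load 68.3 at a = 9.8: Pab(L + a)/(6LEI) = 796.5/EI
  θ_A0 = 939.8/EI,  θ_B0 = 1127/EI
Flexibility coefficients: a unit moment at one end gives L/(3EI) there and L/(6EI) at the far end, so f₁₁ = f₂₂ = 4.667/EI and f₁₂ = f₂₁ = 2.333/EI.
Compatibility — zero rotation at each built-in end:
  4.667 M_A + 2.333 M_B = 939.8
  2.333 M_A + 4.667 M_B = 1127
Solving the pair gives M_A = 107.5 kip·ft and M_B = 187.8 kip·ft (hogging).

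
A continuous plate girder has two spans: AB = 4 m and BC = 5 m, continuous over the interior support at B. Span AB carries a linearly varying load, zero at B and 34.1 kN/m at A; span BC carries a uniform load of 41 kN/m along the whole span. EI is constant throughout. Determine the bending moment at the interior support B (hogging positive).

M_B = 85.33 kN·m

Insert a hinge at B; M_B is the redundant, and each span becomes simply supported.
End slopes at the hinge B, treating each span as simply supported:
  span AB: triangular load, peak 34.1: 7w₀L³/(360EI) = 42.44/EI
  span BC: UDL 41: wL³/(24EI) = 213.5/EI
  relative rotation θ_0 = (42.44 + 213.5)/EI = 256/EI
A unit hogging moment at B produces rotation L₁/(3EI) + L₂/(3EI) = 3/EI.
Slope continuity at B: θ_0 = M_B·3/EI, so M_B = 256/3 = 85.33 kN·m (hogging).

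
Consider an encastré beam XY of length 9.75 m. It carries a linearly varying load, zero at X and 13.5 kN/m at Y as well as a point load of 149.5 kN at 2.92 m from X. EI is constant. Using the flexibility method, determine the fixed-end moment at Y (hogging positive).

Take the two fixed-end moments M_X, M_Y as redundants; the released structure is the simple span XY.
Simple-span end rotations at X and Y under the given loads:
  at X: triangular load, peak 13.5: 7w₀L³/(360EI) = 243.3/EI
  at Y: triangular load, peak 13.5: w₀L³/(45EI) = 278.1/EI
  at X: point load 149.5 at a = 2.92: Pab(L + b)/(6LEI) = 845/EI
  at Y: point load 149.5 at a = 2.92: Pab(L + a)/(6LEI) = 645.8/EI
  θ_X0 = 1088/EI,  θ_Y0 = 923.8/EI
Flexibility coefficients: a unit moment at one end gives L/(3EI) there and L/(6EI) at the far end, so f₁₁ = f₂₂ = 3.25/EI and f₁₂ = f₂₁ = 1.625/EI.
Compatibility — zero rotation at each built-in end:
  3.25 M_X + 1.625 M_Y = 1088
  1.625 M_X + 3.25 M_Y = 923.8
Solving the pair gives M_X = 257 kN·m and M_Y = 155.8 kN·m (hogging).

M_Y = 155.8 kN·m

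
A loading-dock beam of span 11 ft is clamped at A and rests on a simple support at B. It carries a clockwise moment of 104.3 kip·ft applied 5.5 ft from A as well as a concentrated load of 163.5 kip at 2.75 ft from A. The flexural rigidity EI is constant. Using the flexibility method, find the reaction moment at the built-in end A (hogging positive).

Take the reaction at B as the redundant and release it; the primary structure is a cantilever fixed at A.
Primary-structure tip deflection at B by superposition:
  clockwise couple 104.3 at a = 5.5: M₀a(2L − a)/(2EI) = 4733/EI
  point load 163.5 at a = 2.75: Pa²(3L − a)/(6EI) = 6234/EI
  δ_0 = 10966/EI
Tip deflection under a unit load at B: L³/(3EI) = 443.7/EI.
Compatibility at B: δ_0 − R_B·δ_{BB} = 0, so R_B = 10966/443.7 = 24.72 kip.
Moment equilibrium about A: M_A = Σ(load moments about A) − R_B·L = 553.9 − 24.72×11 = 282 kip·ft.

M_A = 282 kip·ft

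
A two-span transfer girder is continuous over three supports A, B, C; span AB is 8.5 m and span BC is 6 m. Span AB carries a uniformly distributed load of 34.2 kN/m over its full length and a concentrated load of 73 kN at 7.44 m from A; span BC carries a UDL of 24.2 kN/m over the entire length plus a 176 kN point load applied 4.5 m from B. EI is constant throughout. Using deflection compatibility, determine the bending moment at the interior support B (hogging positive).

Take M_B as the redundant. Released structure: two simple spans AB and BC with a hinge at B.
Discontinuity in slope at B on the released structure — sum the simple-span end rotations:
  span AB: UDL 34.2: wL³/(24EI) = 875.1/EI
  span AB: point load 73 at a = 7.44: Pab(L + a)/(6LEI) = 179.9/EI
  span BC: UDL 24.2: wL³/(24EI) = 217.8/EI
  span BC: point load 176 at a = 4.5: Pab(L + b)/(6LEI) = 247.5/EI
  relative rotation θ_0 = (1055 + 465.3)/EI = 1520/EI
A unit hogging moment at B produces rotation L₁/(3EI) + L₂/(3EI) = 4.833/EI.
Slope continuity at B: θ_0 = M_B·4.833/EI, so M_B = 1520/4.833 = 314.6 kN·m (hogging).

M_B = 314.6 kN·m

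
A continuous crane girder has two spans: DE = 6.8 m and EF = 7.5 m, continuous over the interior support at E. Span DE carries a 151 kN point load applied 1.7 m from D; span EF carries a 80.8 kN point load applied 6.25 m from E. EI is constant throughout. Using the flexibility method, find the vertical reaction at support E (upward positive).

R_E = 74.48 kN

Insert a hinge at E; M_E is the redundant, and each span becomes simply supported.
Rotations at E on the released spans (each span's end-slope, ×1/EI):
  span DE: point load 151 at a = 1.7: Pab(L + a)/(6LEI) = 272.7/EI
  span EF: point load 80.8 at a = 6.25: Pab(L + b)/(6LEI) = 122.7/EI
  relative rotation θ_0 = (272.7 + 122.7)/EI = 395.5/EI
A unit hogging moment at E produces rotation L₁/(3EI) + L₂/(3EI) = 4.767/EI.
Compatibility: M_E·(L₁+L₂)/(3EI) = θ_0, giving M_E = 82.97 kN·m (hogging).
Span DE, ΣM about D with M_E applied at E: R_E^{DE}·6.8 = 256.7 + 82.97, so R_E^{DE} = 49.95 kN and R_D = 151 − 49.95 = 101 kN.
Span EF, ΣM about F: R_E^{EF}·7.5 = 101 + 82.97, so R_E^{EF} = 24.53 kN and R_F = 80.8 − 24.53 = 56.27 kN.
R_E = 49.95 + 24.53 = 74.48 kN.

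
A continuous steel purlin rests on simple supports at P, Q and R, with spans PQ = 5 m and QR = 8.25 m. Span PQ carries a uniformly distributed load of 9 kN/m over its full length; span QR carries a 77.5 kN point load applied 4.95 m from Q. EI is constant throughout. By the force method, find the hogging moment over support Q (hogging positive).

Insert a hinge at Q; M_Q is the redundant, and each span becomes simply supported.
End slopes at the hinge Q, treating each span as simply supported:
  span PQ: UDL 9: wL³/(24EI) = 46.88/EI
  span QR: point load 77.5 at a = 4.95: Pab(L + b)/(6LEI) = 295.4/EI
  relative rotation θ_0 = (46.88 + 295.4)/EI = 342.3/EI
A unit hogging moment at Q produces rotation L₁/(3EI) + L₂/(3EI) = 4.417/EI.
Slope continuity at Q: θ_0 = M_Q·4.417/EI, so M_Q = 342.3/4.417 = 77.49 kN·m (hogging).

M_Q = 77.49 kN·m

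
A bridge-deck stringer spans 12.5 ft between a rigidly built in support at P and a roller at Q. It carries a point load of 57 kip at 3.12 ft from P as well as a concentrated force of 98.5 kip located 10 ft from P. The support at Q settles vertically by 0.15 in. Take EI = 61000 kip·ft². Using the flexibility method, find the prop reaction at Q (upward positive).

Take the reaction at Q as the redundant and release it; the primary structure is a cantilever fixed at P.
Free-end deflection of the primary structure under the applied loading (downward +):
  point load 57 at a = 3.12: Pa²(3L − a)/(6EI) = 3179/EI
  point load 98.5 at a = 10: Pa²(3L − a)/(6EI) = 45146/EI
  δ_0 = 48325/EI
Tip deflection under a unit load at Q: L³/(3EI) = 651/EI.
With EI = 61000 kip·ft²: δ_0 = 0.79222 ft and δ_{QQ} = 0.010673 ft/kip.
Compatibility — the beam at Q must follow the support down by 0.0125 ft: δ_0 − R_Q·δ_{QQ} = 0.0125, so R_Q = (0.79222 − 0.0125)/0.010673 = 73.06 kip.

R_Q = 73.06 kip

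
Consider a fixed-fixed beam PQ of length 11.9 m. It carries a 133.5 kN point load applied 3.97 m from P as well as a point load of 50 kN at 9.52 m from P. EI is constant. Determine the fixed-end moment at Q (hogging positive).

M_Q = 194 kN·m

Take the two fixed-end moments M_P, M_Q as redundants; the released structure is the simple span PQ.
End rotations of the released simple span under the applied load (×1/EI):
  at P: point load 133.5 at a = 3.97: Pab(L + b)/(6LEI) = 1167/EI
  at Q: point load 133.5 at a = 3.97: Pab(L + a)/(6LEI) = 934.2/EI
  at P: point load 50 at a = 9.52: Pab(L + b)/(6LEI) = 226.6/EI
  at Q: point load 50 at a = 9.52: Pab(L + a)/(6LEI) = 339.9/EI
  θ_P0 = 1394/EI,  θ_Q0 = 1274/EI
Flexibility coefficients: a unit moment at one end gives L/(3EI) there and L/(6EI) at the far end, so f₁₁ = f₂₂ = 3.967/EI and f₁₂ = f₂₁ = 1.983/EI.
Compatibility — zero rotation at each built-in end:
  3.967 M_P + 1.983 M_Q = 1394
  1.983 M_P + 3.967 M_Q = 1274
Solving the pair gives M_P = 254.4 kN·m and M_Q = 194 kN·m (hogging).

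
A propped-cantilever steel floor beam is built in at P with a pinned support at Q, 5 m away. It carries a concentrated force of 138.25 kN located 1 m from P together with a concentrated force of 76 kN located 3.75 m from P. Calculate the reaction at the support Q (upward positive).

R_Q = 55.84 kN

Choose R_Q as the redundant. The primary structure is the cantilever fixed at P.
Primary-structure tip deflection at Q by superposition:
  point load 138.25 at a = 1: Pa²(3L − a)/(6EI) = 322.6/EI
  point load 76 at a = 3.75: Pa²(3L − a)/(6EI) = 2004/EI
  δ_0 = 2326/EI
Flexibility coefficient — unit upward force at Q: δ_{QQ} = L³/(3EI) = 41.67/EI.
Compatibility at Q: δ_0 − R_Q·δ_{QQ} = 0, so R_Q = 2326/41.67 = 55.84 kN.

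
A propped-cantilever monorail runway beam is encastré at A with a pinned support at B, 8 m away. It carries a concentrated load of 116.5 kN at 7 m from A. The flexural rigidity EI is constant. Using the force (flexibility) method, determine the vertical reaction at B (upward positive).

Remove the prop at B; the released (primary) structure is a cantilever built in at A.
Free-end deflection of the primary structure under the applied loading (downward +):
  point load 116.5 at a = 7: Pa²(3L − a)/(6EI) = 16174/EI
Flexibility coefficient — unit upward force at B: δ_{BB} = L³/(3EI) = 170.7/EI.
The prop prevents deflection at B: R_B = δ_0/δ_{BB} = 16174/170.7 = 94.77 kN.

R_B = 94.77 kN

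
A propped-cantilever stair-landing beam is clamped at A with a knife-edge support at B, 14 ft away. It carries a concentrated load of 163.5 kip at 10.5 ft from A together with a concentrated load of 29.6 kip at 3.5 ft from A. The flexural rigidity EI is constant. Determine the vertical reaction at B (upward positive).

R_B = 106 kip

Release the roller at B. Primary structure: cantilever fixed at A.
Deflection at B on the released cantilever, summing each load's contribution:
  point load 163.5 at a = 10.5: Pa²(3L − a)/(6EI) = 94636/EI
  point load 29.6 at a = 3.5: Pa²(3L − a)/(6EI) = 2327/EI
  δ_0 = 96963/EI
Tip deflection under a unit load at B: L³/(3EI) = 914.7/EI.
The prop prevents deflection at B: R_B = δ_0/δ_{BB} = 96963/914.7 = 106 kip.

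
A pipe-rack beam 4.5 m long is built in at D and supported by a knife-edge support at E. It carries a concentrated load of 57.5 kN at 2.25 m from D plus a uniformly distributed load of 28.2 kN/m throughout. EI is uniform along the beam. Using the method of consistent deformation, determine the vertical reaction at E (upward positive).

Release the roller at E. Primary structure: cantilever fixed at D.
Downward deflection at the released point E due to the loads:
  point load 57.5 at a = 2.25: Pa²(3L − a)/(6EI) = 545.8/EI
  UDL 28.2: wL⁴/(8EI) = 1445/EI
  δ_0 = 1991/EI
Tip deflection under a unit load at E: L³/(3EI) = 30.38/EI.
The prop prevents deflection at E: R_E = δ_0/δ_{EE} = 1991/30.38 = 65.56 kN.

R_E = 65.56 kN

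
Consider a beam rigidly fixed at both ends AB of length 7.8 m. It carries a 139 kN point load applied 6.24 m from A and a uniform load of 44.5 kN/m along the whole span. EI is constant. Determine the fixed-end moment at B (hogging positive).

Take the two fixed-end moments M_A, M_B as redundants; the released structure is the simple span AB.
On the primary (simply-supported) span, the end slopes from the loading are:
  at A: point load 139 at a = 6.24: Pab(L + b)/(6LEI) = 270.6/EI
  at B: point load 139 at a = 6.24: Pab(L + a)/(6LEI) = 405.9/EI
  at A: UDL 44.5: wL³/(24EI) = 879.9/EI
  at B: UDL 44.5: wL³/(24EI) = 879.9/EI
  θ_A0 = 1151/EI,  θ_B0 = 1286/EI
Flexibility coefficients: a unit moment at one end gives L/(3EI) there and L/(6EI) at the far end, so f₁₁ = f₂₂ = 2.6/EI and f₁₂ = f₂₁ = 1.3/EI.
Compatibility — zero rotation at each built-in end:
  2.6 M_A + 1.3 M_B = 1151
  1.3 M_A + 2.6 M_B = 1286
Solving the pair gives M_A = 260.3 kN·m and M_B = 364.4 kN·m (hogging).

M_B = 364.4 kN·m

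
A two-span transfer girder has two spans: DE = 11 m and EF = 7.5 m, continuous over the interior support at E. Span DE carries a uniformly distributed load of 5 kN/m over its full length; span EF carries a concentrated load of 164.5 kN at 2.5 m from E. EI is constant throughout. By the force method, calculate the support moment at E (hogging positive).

M_E = 137.6 kN·m

Take M_E as the redundant. Released structure: two simple spans DE and EF with a hinge at E.
End slopes at the hinge E, treating each span as simply supported:
  span DE: UDL 5: wL³/(24EI) = 277.3/EI
  span EF: point load 164.5 at a = 2.5: Pab(L + b)/(6LEI) = 571.2/EI
  relative rotation θ_0 = (277.3 + 571.2)/EI = 848.5/EI
A unit hogging moment at E produces rotation L₁/(3EI) + L₂/(3EI) = 6.167/EI.
Slope continuity at E: θ_0 = M_E·6.167/EI, so M_E = 848.5/6.167 = 137.6 kN·m (hogging).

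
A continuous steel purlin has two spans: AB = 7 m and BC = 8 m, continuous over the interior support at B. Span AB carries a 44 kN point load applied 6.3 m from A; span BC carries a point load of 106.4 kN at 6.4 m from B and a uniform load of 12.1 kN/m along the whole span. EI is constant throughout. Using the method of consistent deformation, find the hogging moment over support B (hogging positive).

Release continuity at B by inserting a hinge; the redundant is the internal moment M_B. The primary structure is two simply-supported spans AB and BC.
End slopes at the hinge B, treating each span as simply supported:
  span AB: point load 44 at a = 6.3: Pab(L + a)/(6LEI) = 61.45/EI
  span BC: point load 106.4 at a = 6.4: Pab(L + b)/(6LEI) = 217.9/EI
  span BC: UDL 12.1: wL³/(24EI) = 258.1/EI
  relative rotation θ_0 = (61.45 + 476)/EI = 537.5/EI
A unit hogging moment at B produces rotation L₁/(3EI) + L₂/(3EI) = 5/EI.
Slope continuity at B: θ_0 = M_B·5/EI, so M_B = 537.5/5 = 107.5 kN·m (hogging).

M_B = 107.5 kN·m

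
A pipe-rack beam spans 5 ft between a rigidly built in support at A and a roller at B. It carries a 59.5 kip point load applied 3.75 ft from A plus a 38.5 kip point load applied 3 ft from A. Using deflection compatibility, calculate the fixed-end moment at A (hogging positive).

M_A = 67.2 kip·ft

Release the roller at B. Primary structure: cantilever fixed at A.
Deflection at B on the released cantilever, summing each load's contribution:
  point load 59.5 at a = 3.75: Pa²(3L − a)/(6EI) = 1569/EI
  point load 38.5 at a = 3: Pa²(3L − a)/(6EI) = 693/EI
  δ_0 = 2262/EI
Tip deflection under a unit load at B: L³/(3EI) = 41.67/EI.
Compatibility at B: δ_0 − R_B·δ_{BB} = 0, so R_B = 2262/41.67 = 54.28 kip.
Moment equilibrium about A: M_A = Σ(load moments about A) − R_B·L = 338.6 − 54.28×5 = 67.2 kip·ft.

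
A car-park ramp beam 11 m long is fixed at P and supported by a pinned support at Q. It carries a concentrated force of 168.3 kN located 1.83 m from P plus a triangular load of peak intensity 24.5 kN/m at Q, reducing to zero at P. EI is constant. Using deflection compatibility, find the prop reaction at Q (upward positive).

Choose R_Q as the redundant. The primary structure is the cantilever fixed at P.
Free-end deflection of the primary structure under the applied loading (downward +):
  point load 168.3 at a = 1.83: Pa²(3L − a)/(6EI) = 2928/EI
  triangular load, peak 24.5 at the free end: 11w₀L⁴/(120EI) = 32881/EI
  δ_0 = 35809/EI
Tip deflection under a unit load at Q: L³/(3EI) = 443.7/EI.
Compatibility at Q: δ_0 − R_Q·δ_{QQ} = 0, so R_Q = 35809/443.7 = 80.71 kN.

R_Q = 80.71 kN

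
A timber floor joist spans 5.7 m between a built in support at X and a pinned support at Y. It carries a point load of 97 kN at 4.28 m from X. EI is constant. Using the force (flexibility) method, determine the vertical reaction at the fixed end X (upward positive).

Take the reaction at Y as the redundant and release it; the primary structure is a cantilever fixed at X.
Free-end deflection of the primary structure under the applied loading (downward +):
  point load 97 at a = 4.28: Pa²(3L − a)/(6EI) = 3797/EI
Tip deflection under a unit load at Y: L³/(3EI) = 61.73/EI.
The prop prevents deflection at Y: R_Y = δ_0/δ_{YY} = 3797/61.73 = 61.5 kN.
Vertical equilibrium: R_X = ΣP − R_Y = 97 − 61.5 = 35.5 kN.

R_X = 35.5 kN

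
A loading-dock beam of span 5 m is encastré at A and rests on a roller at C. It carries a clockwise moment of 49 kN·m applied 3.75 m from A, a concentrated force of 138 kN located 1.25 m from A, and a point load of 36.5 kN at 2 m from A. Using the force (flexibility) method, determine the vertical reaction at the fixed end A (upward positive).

Release the roller at C. Primary structure: cantilever fixed at A.
Free-end deflection of the primary structure under the applied loading (downward +):
  clockwise couple 49 at a = 3.75: M₀a(2L − a)/(2EI) = 574.2/EI
  point load 138 at a = 1.25: Pa²(3L − a)/(6EI) = 494.1/EI
  point load 36.5 at a = 2: Pa²(3L − a)/(6EI) = 316.3/EI
  δ_0 = 1385/EI
Flexibility coefficient — unit upward force at C: δ_{CC} = L³/(3EI) = 41.67/EI.
The prop prevents deflection at C: R_C = δ_0/δ_{CC} = 1385/41.67 = 33.23 kN.
Vertical equilibrium: R_A = ΣP − R_C = 174.5 − 33.23 = 141.3 kN.

R_A = 141.3 kN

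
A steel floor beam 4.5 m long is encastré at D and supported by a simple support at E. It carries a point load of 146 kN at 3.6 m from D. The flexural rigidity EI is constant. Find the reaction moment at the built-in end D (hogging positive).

M_D = 63.07 kN·m

Release the roller at E. Primary structure: cantilever fixed at D.
Primary-structure tip deflection at E by superposition:
  point load 146 at a = 3.6: Pa²(3L − a)/(6EI) = 3122/EI
Flexibility coefficient — unit upward force at E: δ_{EE} = L³/(3EI) = 30.38/EI.
The prop prevents deflection at E: R_E = δ_0/δ_{EE} = 3122/30.38 = 102.8 kN.
Moment equilibrium about D: M_D = Σ(load moments about D) − R_E·L = 525.6 − 102.8×4.5 = 63.07 kN·m.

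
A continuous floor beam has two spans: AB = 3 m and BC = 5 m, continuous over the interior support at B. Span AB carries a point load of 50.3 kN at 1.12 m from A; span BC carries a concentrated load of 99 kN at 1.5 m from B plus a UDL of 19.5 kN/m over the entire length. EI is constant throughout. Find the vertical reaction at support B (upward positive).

Release continuity at B by inserting a hinge; the redundant is the internal moment M_B. The primary structure is two simply-supported spans AB and BC.
Discontinuity in slope at B on the released structure — sum the simple-span end rotations:
  span AB: point load 50.3 at a = 1.12: Pab(L + a)/(6LEI) = 24.24/EI
  span BC: point load 99 at a = 1.5: Pab(L + b)/(6LEI) = 147.3/EI
  span BC: UDL 19.5: wL³/(24EI) = 101.6/EI
  relative rotation θ_0 = (24.24 + 248.8)/EI = 273.1/EI
A unit hogging moment at B produces rotation L₁/(3EI) + L₂/(3EI) = 2.667/EI.
Compatibility: M_B·(L₁+L₂)/(3EI) = θ_0, giving M_B = 102.4 kN·m (hogging).
Span AB, ΣM about A with M_B applied at B: R_B^{AB}·3 = 56.34 + 102.4, so R_B^{AB} = 52.91 kN and R_A = 50.3 − 52.91 = -2.612 kN.
Span BC, ΣM about C: R_B^{BC}·5 = 590.2 + 102.4, so R_B^{BC} = 138.5 kN and R_C = 196.5 − 138.5 = 57.97 kN.
R_B = 52.91 + 138.5 = 191.4 kN.

R_B = 191.4 kN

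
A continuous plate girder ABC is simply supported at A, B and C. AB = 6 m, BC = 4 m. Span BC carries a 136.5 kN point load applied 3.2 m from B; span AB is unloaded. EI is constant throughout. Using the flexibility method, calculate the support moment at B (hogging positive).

M_B = 20.97 kN·m

Take M_B as the redundant. Released structure: two simple spans AB and BC with a hinge at B.
Rotations at B on the released spans (each span's end-slope, ×1/EI):
  span BC: point load 136.5 at a = 3.2: Pab(L + b)/(6LEI) = 69.89/EI
  relative rotation θ_0 = (0 + 69.89)/EI = 69.89/EI
A unit hogging moment at B produces rotation L₁/(3EI) + L₂/(3EI) = 3.333/EI.
Slope continuity at B: θ_0 = M_B·3.333/EI, so M_B = 69.89/3.333 = 20.97 kN·m (hogging).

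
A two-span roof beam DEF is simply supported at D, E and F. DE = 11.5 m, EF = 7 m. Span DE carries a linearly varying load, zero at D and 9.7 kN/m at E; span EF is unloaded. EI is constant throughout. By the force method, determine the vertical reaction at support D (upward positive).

R_D = 13.97 kN

Insert a hinge at E; M_E is the redundant, and each span becomes simply supported.
Discontinuity in slope at E on the released structure — sum the simple-span end rotations:
  span DE: triangular load, peak 9.7: w₀L³/(45EI) = 327.8/EI
  relative rotation θ_0 = (327.8 + 0)/EI = 327.8/EI
A unit hogging moment at E produces rotation L₁/(3EI) + L₂/(3EI) = 6.167/EI.
Slope continuity at E: θ_0 = M_E·6.167/EI, so M_E = 327.8/6.167 = 53.16 kN·m (hogging).
Span DE, ΣM about D with M_E applied at E: R_E^{DE}·11.5 = 427.6 + 53.16, so R_E^{DE} = 41.81 kN and R_D = 55.77 − 41.81 = 13.97 kN.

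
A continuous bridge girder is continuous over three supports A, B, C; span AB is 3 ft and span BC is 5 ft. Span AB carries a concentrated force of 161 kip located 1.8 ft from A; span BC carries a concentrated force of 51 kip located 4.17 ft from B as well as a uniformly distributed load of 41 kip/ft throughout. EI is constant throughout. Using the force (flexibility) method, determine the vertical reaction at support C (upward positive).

Release continuity at B by inserting a hinge; the redundant is the internal moment M_B. The primary structure is two simply-supported spans AB and BC.
Discontinuity in slope at B on the released structure — sum the simple-span end rotations:
  span AB: point load 161 at a = 1.8: Pab(L + a)/(6LEI) = 92.74/EI
  span BC: point load 51 at a = 4.17: Pab(L + b)/(6LEI) = 34.3/EI
  span BC: UDL 41: wL³/(24EI) = 213.5/EI
  relative rotation θ_0 = (92.74 + 247.8)/EI = 340.6/EI
A unit hogging moment at B produces rotation L₁/(3EI) + L₂/(3EI) = 2.667/EI.
Compatibility: M_B·(L₁+L₂)/(3EI) = θ_0, giving M_B = 127.7 kip·ft (hogging).
Span BC, ΣM about C: R_B^{BC}·5 = 554.8 + 127.7, so R_B^{BC} = 136.5 kip and R_C = 256 − 136.5 = 119.5 kip.

R_C = 119.5 kip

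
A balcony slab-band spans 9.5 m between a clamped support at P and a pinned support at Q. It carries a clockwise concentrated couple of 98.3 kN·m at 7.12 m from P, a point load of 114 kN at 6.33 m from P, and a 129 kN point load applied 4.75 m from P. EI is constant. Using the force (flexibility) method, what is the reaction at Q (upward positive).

Choose R_Q as the redundant. The primary structure is the cantilever fixed at P.
Primary-structure tip deflection at Q by superposition:
  clockwise couple 98.3 at a = 7.12: M₀a(2L − a)/(2EI) = 4157/EI
  point load 114 at a = 6.33: Pa²(3L − a)/(6EI) = 16878/EI
  point load 129 at a = 4.75: Pa²(3L − a)/(6EI) = 11521/EI
  δ_0 = 32557/EI
Flexibility coefficient — unit upward force at Q: δ_{QQ} = L³/(3EI) = 285.8/EI.
Compatibility at Q: δ_0 − R_Q·δ_{QQ} = 0, so R_Q = 32557/285.8 = 113.9 kN.

R_Q = 113.9 kN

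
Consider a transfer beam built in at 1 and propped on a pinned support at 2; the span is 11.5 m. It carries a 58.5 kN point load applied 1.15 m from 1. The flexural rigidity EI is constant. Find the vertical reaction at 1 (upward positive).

Take the reaction at 2 as the redundant and release it; the primary structure is a cantilever fixed at 1.
Deflection at 2 on the released cantilever, summing each load's contribution:
  point load 58.5 at a = 1.15: Pa²(3L − a)/(6EI) = 430/EI
Tip deflection under a unit load at 2: L³/(3EI) = 507/EI.
Compatibility at 2: δ_0 − R_2·δ_{22} = 0, so R_2 = 430/507 = 0.8482 kN.
Vertical equilibrium: R_1 = ΣP − R_2 = 58.5 − 0.8482 = 57.65 kN.

R_1 = 57.65 kN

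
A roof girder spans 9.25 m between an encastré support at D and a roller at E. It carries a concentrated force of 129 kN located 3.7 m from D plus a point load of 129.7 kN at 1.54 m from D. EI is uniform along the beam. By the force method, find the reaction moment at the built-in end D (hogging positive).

M_D = 381.7 kN·m

Take the reaction at E as the redundant and release it; the primary structure is a cantilever fixed at D.
Free-end deflection of the primary structure under the applied loading (downward +):
  point load 129 at a = 3.7: Pa²(3L − a)/(6EI) = 7079/EI
  point load 129.7 at a = 1.54: Pa²(3L − a)/(6EI) = 1344/EI
  δ_0 = 8422/EI
Tip deflection under a unit load at E: L³/(3EI) = 263.8/EI.
The prop prevents deflection at E: R_E = δ_0/δ_{EE} = 8422/263.8 = 31.93 kN.
Moment equilibrium about D: M_D = Σ(load moments about D) − R_E·L = 677 − 31.93×9.25 = 381.7 kN·m.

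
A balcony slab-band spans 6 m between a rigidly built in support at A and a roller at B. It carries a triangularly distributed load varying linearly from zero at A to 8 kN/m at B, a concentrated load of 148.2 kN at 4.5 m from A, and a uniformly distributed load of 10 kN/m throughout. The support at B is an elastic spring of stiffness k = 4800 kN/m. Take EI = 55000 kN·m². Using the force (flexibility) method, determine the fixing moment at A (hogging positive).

Choose R_B as the redundant. The primary structure is the cantilever fixed at A.
Primary-structure tip deflection at B by superposition:
  triangular load, peak 8 at the free end: 11w₀L⁴/(120EI) = 950.4/EI
  point load 148.2 at a = 4.5: Pa²(3L − a)/(6EI) = 6752/EI
  UDL 10: wL⁴/(8EI) = 1620/EI
  δ_0 = 9323/EI
Tip deflection under a unit load at B: L³/(3EI) = 72/EI.
With EI = 55000 kN·m²: δ_0 = 0.1695 m and δ_{BB} = 0.001309 m/kN.
Compatibility — the spring shortens by R_B/k under the reaction it provides: δ_0 − R_B·δ_{BB} = R_B/k. With 1/k = 0.000208 m/kN, R_B = δ_0 / (δ_{BB} + 1/k) = 0.1695 / (0.001309 + 0.000208) = 111.7 kN.
Moment equilibrium about A: M_A = Σ(load moments about A) − R_B·L = 942.9 − 111.7×6 = 272.7 kN·m.

M_A = 272.7 kN·m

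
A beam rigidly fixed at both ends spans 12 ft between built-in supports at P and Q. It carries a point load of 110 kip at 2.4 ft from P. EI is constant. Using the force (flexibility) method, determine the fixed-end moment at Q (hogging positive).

Release both end moments; the primary structure is a simply-supported span PQ with redundants M_P and M_Q.
End rotations of the released simple span under the applied load (×1/EI):
  at P: point load 110 at a = 2.4: Pab(L + b)/(6LEI) = 760.3/EI
  at Q: point load 110 at a = 2.4: Pab(L + a)/(6LEI) = 506.9/EI
  θ_P0 = 760.3/EI,  θ_Q0 = 506.9/EI
Flexibility coefficients: a unit moment at one end gives L/(3EI) there and L/(6EI) at the far end, so f₁₁ = f₂₂ = 4/EI and f₁₂ = f₂₁ = 2/EI.
Compatibility — zero rotation at each built-in end:
  4 M_P + 2 M_Q = 760.3
  2 M_P + 4 M_Q = 506.9
Solving the pair gives M_P = 169 kip·ft and M_Q = 42.24 kip·ft (hogging).

M_Q = 42.24 kip·ft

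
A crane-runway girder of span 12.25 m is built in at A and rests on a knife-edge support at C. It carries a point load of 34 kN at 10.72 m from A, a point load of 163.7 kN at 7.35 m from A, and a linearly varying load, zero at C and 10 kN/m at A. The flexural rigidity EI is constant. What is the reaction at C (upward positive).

Remove the prop at C; the released (primary) structure is a cantilever built in at A.
Primary-structure tip deflection at C by superposition:
  point load 34 at a = 10.72: Pa²(3L − a)/(6EI) = 16951/EI
  point load 163.7 at a = 7.35: Pa²(3L − a)/(6EI) = 43333/EI
  triangular load, peak 10 at the fixed end: w₀L⁴/(30EI) = 7506/EI
  δ_0 = 67790/EI
Tip deflection under a unit load at C: L³/(3EI) = 612.8/EI.
Compatibility at C: δ_0 − R_C·δ_{CC} = 0, so R_C = 67790/612.8 = 110.6 kN.

R_C = 110.6 kN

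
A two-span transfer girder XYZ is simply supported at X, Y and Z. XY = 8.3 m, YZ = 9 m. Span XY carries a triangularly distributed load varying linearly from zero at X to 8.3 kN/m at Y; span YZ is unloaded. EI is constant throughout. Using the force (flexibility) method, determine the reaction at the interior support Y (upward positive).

R_Y = 27.2 kN

Release continuity at Y by inserting a hinge; the redundant is the internal moment M_Y. The primary structure is two simply-supported spans XY and YZ.
Rotations at Y on the released spans (each span's end-slope, ×1/EI):
  span XY: triangular load, peak 8.3: w₀L³/(45EI) = 105.5/EI
  relative rotation θ_0 = (105.5 + 0)/EI = 105.5/EI
A unit hogging moment at Y produces rotation L₁/(3EI) + L₂/(3EI) = 5.767/EI.
Slope continuity at Y: θ_0 = M_Y·5.767/EI, so M_Y = 105.5/5.767 = 18.29 kN·m (hogging).
Span XY, ΣM about X with M_Y applied at Y: R_Y^{XY}·8.3 = 190.6 + 18.29, so R_Y^{XY} = 25.17 kN and R_X = 34.45 − 25.17 = 9.278 kN.
Span YZ, ΣM about Z: R_Y^{YZ}·9 = 0 + 18.29, so R_Y^{YZ} = 2.032 kN and R_Z = 0 − 2.032 = -2.032 kN.
R_Y = 25.17 + 2.032 = 27.2 kN.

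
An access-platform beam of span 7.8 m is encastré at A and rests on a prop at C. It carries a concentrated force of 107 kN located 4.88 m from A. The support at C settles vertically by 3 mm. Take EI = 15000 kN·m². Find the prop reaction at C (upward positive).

R_C = 49.44 kN

Release the roller at C. Primary structure: cantilever fixed at A.
Primary-structure tip deflection at C by superposition:
  point load 107 at a = 4.88: Pa²(3L − a)/(6EI) = 7865/EI
Flexibility coefficient — unit upward force at C: δ_{CC} = L³/(3EI) = 158.2/EI.
With EI = 15000 kN·m²: δ_0 = 0.52435 m and δ_{CC} = 0.010546 m/kN.
Compatibility — the beam at C must follow the support down by 0.003 m: δ_0 − R_C·δ_{CC} = 0.003, so R_C = (0.52435 − 0.003)/0.010546 = 49.44 kN.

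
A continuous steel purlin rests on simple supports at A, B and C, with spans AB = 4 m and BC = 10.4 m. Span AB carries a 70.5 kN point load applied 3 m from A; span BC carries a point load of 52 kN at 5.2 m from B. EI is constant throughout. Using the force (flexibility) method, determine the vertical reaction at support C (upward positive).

R_C = 17.72 kN

Release continuity at B by inserting a hinge; the redundant is the internal moment M_B. The primary structure is two simply-supported spans AB and BC.
End slopes at the hinge B, treating each span as simply supported:
  span AB: point load 70.5 at a = 3: Pab(L + a)/(6LEI) = 61.69/EI
  span BC: point load 52 at a = 5.2: Pab(L + b)/(6LEI) = 351.5/EI
  relative rotation θ_0 = (61.69 + 351.5)/EI = 413.2/EI
A unit hogging moment at B produces rotation L₁/(3EI) + L₂/(3EI) = 4.8/EI.
Compatibility: M_B·(L₁+L₂)/(3EI) = θ_0, giving M_B = 86.08 kN·m (hogging).
Span BC, ΣM about C: R_B^{BC}·10.4 = 270.4 + 86.08, so R_B^{BC} = 34.28 kN and R_C = 52 − 34.28 = 17.72 kN.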